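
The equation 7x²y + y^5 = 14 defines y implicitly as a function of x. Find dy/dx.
Differentiate both sides with respect to x, treating y as y(x). By the chain rule, any term containing y contributes a factor of y' = dy/dx when we differentiate it.

Move every term to one side and write the relation as F(x, y) = 0. Term by term,
  d/dx[7x^2y] = 7x^2·y' + 14xy
  d/dx[y^5] = 5y^4·y'
  d/dx[-14] = 0

The pieces without y' make up ∂F/∂x and the coefficient of y' is ∂F/∂y:
  ∂F/∂x = 14xy,
  ∂F/∂y = 7x^2 + 5y^4.

Since d/dx[F] = ∂F/∂x + (∂F/∂y)·y' = 0, solve for y':
  (∂F/∂y)·y' = -∂F/∂x
  dy/dx = -(∂F/∂x)/(∂F/∂y) = -(14xy)/(7x^2 + 5y^4) = -14xy/(7x^2 + 5y^4)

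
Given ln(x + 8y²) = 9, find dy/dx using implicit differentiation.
Take d/dx of both sides. Since y is implicitly a function of x, the chain rule attaches a y' = dy/dx factor whenever we differentiate through y.

Set F(x, y) = (left side) − (right side), so the curve is F = 0. Differentiating each term of F:
  d/dx[ln(x + 8y^2)] = (16y·y' + 1)/(x + 8y^2)
  d/dx[-9] = 0

Collecting, the y'-free part is the partial derivative in x and the y' coefficient is the partial derivative in y:
  ∂F/∂x = 1/(x + 8y^2)
  ∂F/∂y = 16y/(x + 8y^2)

so d/dx[F(x, y(x))] = ∂F/∂x + (∂F/∂y)·y' = 0. Rearranging,
  dy/dx = -(∂F/∂x)/(∂F/∂y) = -(1/(x + 8y^2))/(16y/(x + 8y^2)) = -1/(16y)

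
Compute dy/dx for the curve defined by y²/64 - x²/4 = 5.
Apply d/dx to both sides, remembering that y depends on x. Each occurrence of y therefore brings in a y' = dy/dx via the chain rule.

With F(x, y) equal to the left-hand side minus the right, differentiate F term by term:
  d/dx[-x^2/4] = -x/2
  d/dx[y^2/64] = y·y'/32
  d/dx[-5] = 0
Adding these up, d/dx[F] = 0 becomes
  (-x/2) + (y/32)·y' = 0,
so isolating y',
  dy/dx = -(-x/2)/(y/32) = 16x/y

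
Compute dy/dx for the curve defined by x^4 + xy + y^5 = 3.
Differentiate the relation implicitly: treat y = y(x) and apply the chain rule, so every y-derivative picks up a y' = dy/dx factor.

With everything moved to the left-hand side, differentiate term by term:
  d/dx[x^4] = 4x^3
  d/dx[xy] = x·y' + y
  d/dx[y^5] = 5y^4·y'
  d/dx[-3] = 0

Separating the contributions that come from x directly and those that come through y:
  without y':      4x^3 + y
  multiplying y':  x + 5y^4

so (4x^3 + y) + (x + 5y^4)·y' = 0, and therefore
  dy/dx = -(4x^3 + y)/(x + 5y^4) = (-4x^3 - y)/(x + 5y^4)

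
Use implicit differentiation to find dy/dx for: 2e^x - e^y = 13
Differentiate both sides with respect to x, treating y as y(x). By the chain rule, any term containing y contributes a factor of y' = dy/dx when we differentiate it.

Move every term to one side and write the relation as F(x, y) = 0. Term by term,
  d/dx[2e^(x)] = 2e^(x)
  d/dx[-e^(y)] = -y'·e^(y)
  d/dx[-13] = 0

The pieces without y' make up ∂F/∂x and the coefficient of y' is ∂F/∂y:
  ∂F/∂x = 2e^(x),
  ∂F/∂y = -e^(y).

Since d/dx[F] = ∂F/∂x + (∂F/∂y)·y' = 0, solve for y':
  (∂F/∂y)·y' = -∂F/∂x
  dy/dx = -(∂F/∂x)/(∂F/∂y) = -(2e^(x))/(-e^(y)) = 2e^(x - y)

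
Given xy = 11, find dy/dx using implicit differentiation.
Apply d/dx to both sides, remembering that y depends on x. Each occurrence of y therefore brings in a y' = dy/dx via the chain rule.

With F(x, y) equal to the left-hand side minus the right, differentiate F term by term:
  d/dx[xy] = x·y' + y
  d/dx[-11] = 0
Adding these up, d/dx[F] = 0 becomes
  (y) + (x)·y' = 0,
so isolating y',
  dy/dx = -(y)/(x) = -y/x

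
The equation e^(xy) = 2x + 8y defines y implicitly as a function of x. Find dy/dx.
Differentiate both sides with respect to x, treating y as y(x). By the chain rule, any term containing y contributes a factor of y' = dy/dx when we differentiate it.

Move every term to one side and write the relation as F(x, y) = 0. Term by term,
  d/dx[-2x] = -2
  d/dx[-8y] = -8·y'
  d/dx[e^(xy)] = (x·y' + y)·e^(xy)

The pieces without y' make up ∂F/∂x and the coefficient of y' is ∂F/∂y:
  ∂F/∂x = y·e^(xy) - 2,
  ∂F/∂y = x·e^(xy) - 8.

Since d/dx[F] = ∂F/∂x + (∂F/∂y)·y' = 0, solve for y':
  (∂F/∂y)·y' = -∂F/∂x
  dy/dx = -(∂F/∂x)/(∂F/∂y) = -(y·e^(xy) - 2)/(x·e^(xy) - 8) = (-y·e^(xy) + 2)/(x·e^(xy) - 8)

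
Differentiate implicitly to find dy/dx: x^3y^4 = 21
Differentiate both sides with respect to x, treating y as y(x). By the chain rule, any term containing y contributes a factor of y' = dy/dx when we differentiate it.

Move every term to one side and write the relation as F(x, y) = 0. Term by term,
  d/dx[x^3y^4] = 4x^3y^3·y' + 3x^2y^4
  d/dx[-21] = 0

The pieces without y' make up ∂F/∂x and the coefficient of y' is ∂F/∂y:
  ∂F/∂x = 3x^2y^4,
  ∂F/∂y = 4x^3y^3.

Since d/dx[F] = ∂F/∂x + (∂F/∂y)·y' = 0, solve for y':
  (∂F/∂y)·y' = -∂F/∂x
  dy/dx = -(∂F/∂x)/(∂F/∂y) = -(3x^2y^4)/(4x^3y^3) = -3y/(4x)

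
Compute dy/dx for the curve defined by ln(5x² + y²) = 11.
Apply d/dx to both sides, remembering that y depends on x. Each occurrence of y therefore brings in a y' = dy/dx via the chain rule.

With F(x, y) equal to the left-hand side minus the right, differentiate F term by term:
  d/dx[ln(5x^2 + y^2)] = (10x + 2y·y')/(5x^2 + y^2)
  d/dx[-11] = 0
Adding these up, d/dx[F] = 0 becomes
  (10x/(5x^2 + y^2)) + (2y/(5x^2 + y^2))·y' = 0,
so isolating y',
  dy/dx = -(10x/(5x^2 + y^2))/(2y/(5x^2 + y^2)) = -5x/y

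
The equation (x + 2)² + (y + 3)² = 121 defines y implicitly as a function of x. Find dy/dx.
Differentiate both sides with respect to x, treating y as y(x). By the chain rule, any term containing y contributes a factor of y' = dy/dx when we differentiate it.

Move every term to one side and write the relation as F(x, y) = 0. Term by term,
  d/dx[(x + 2)^2] = 2x + 4
  d/dx[(y + 3)^2] = 2·y'(y + 3)
  d/dx[-121] = 0

The pieces without y' make up ∂F/∂x and the coefficient of y' is ∂F/∂y:
  ∂F/∂x = 2x + 4,
  ∂F/∂y = 2y + 6.

Since d/dx[F] = ∂F/∂x + (∂F/∂y)·y' = 0, solve for y':
  (∂F/∂y)·y' = -∂F/∂x
  dy/dx = -(∂F/∂x)/(∂F/∂y) = -(2x + 4)/(2y + 6) = (-x - 2)/(y + 3)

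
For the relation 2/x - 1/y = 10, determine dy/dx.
Take d/dx of both sides. Since y is implicitly a function of x, the chain rule attaches a y' = dy/dx factor whenever we differentiate through y.

Set F(x, y) = (left side) − (right side), so the curve is F = 0. Differentiating each term of F:
  d/dx[-1/y] = y'/y^2
  d/dx[2/x] = -2/x^2
  d/dx[-10] = 0

Collecting, the y'-free part is the partial derivative in x and the y' coefficient is the partial derivative in y:
  ∂F/∂x = -2/x^2
  ∂F/∂y = y^(-2)

so d/dx[F(x, y(x))] = ∂F/∂x + (∂F/∂y)·y' = 0. Rearranging,
  dy/dx = -(∂F/∂x)/(∂F/∂y) = -(-2/x^2)/(y^(-2)) = 2y^2/x^2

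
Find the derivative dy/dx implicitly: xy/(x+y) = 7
Differentiate both sides with respect to x, treating y as y(x). By the chain rule, any term containing y contributes a factor of y' = dy/dx when we differentiate it.

Move every term to one side and write the relation as F(x, y) = 0. Term by term,
  d/dx[xy/(x + y)] = xy(-y' - 1)/(x + y)^2 + x·y'/(x + y) + y/(x + y)
  d/dx[-7] = 0

The pieces without y' make up ∂F/∂x and the coefficient of y' is ∂F/∂y:
  ∂F/∂x = -xy/(x + y)^2 + y/(x + y),
  ∂F/∂y = -xy/(x + y)^2 + x/(x + y).

Since d/dx[F] = ∂F/∂x + (∂F/∂y)·y' = 0, solve for y':
  (∂F/∂y)·y' = -∂F/∂x
  dy/dx = -(∂F/∂x)/(∂F/∂y) = -(-xy/(x + y)^2 + y/(x + y))/(-xy/(x + y)^2 + x/(x + y))
        = -(y^2/(x + y)^2)/(x^2/(x + y)^2) = -y^2/x^2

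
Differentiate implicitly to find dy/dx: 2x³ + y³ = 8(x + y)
Differentiate both sides with respect to x, treating y as y(x). By the chain rule, any term containing y contributes a factor of y' = dy/dx when we differentiate it.

Move every term to one side and write the relation as F(x, y) = 0. Term by term,
  d/dx[2x^3] = 6x^2
  d/dx[-8x] = -8
  d/dx[y^3] = 3y^2·y'
  d/dx[-8y] = -8·y'

The pieces without y' make up ∂F/∂x and the coefficient of y' is ∂F/∂y:
  ∂F/∂x = 6x^2 - 8,
  ∂F/∂y = 3y^2 - 8.

Since d/dx[F] = ∂F/∂x + (∂F/∂y)·y' = 0, solve for y':
  (∂F/∂y)·y' = -∂F/∂x
  dy/dx = -(∂F/∂x)/(∂F/∂y) = -(6x^2 - 8)/(3y^2 - 8) = 2(4 - 3x^2)/(3y^2 - 8)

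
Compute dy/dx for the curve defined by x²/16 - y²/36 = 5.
Apply d/dx to both sides, remembering that y depends on x. Each occurrence of y therefore brings in a y' = dy/dx via the chain rule.

With F(x, y) equal to the left-hand side minus the right, differentiate F term by term:
  d/dx[x^2/16] = x/8
  d/dx[-y^2/36] = -y·y'/18
  d/dx[-5] = 0
Adding these up, d/dx[F] = 0 becomes
  (x/8) + (-y/18)·y' = 0,
so isolating y',
  dy/dx = -(x/8)/(-y/18) = 9x/(4y)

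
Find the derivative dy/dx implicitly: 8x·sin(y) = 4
Differentiate both sides with respect to x, treating y as y(x). By the chain rule, any term containing y contributes a factor of y' = dy/dx when we differentiate it.

Move every term to one side and write the relation as F(x, y) = 0. Term by term,
  d/dx[8x·sin(y)] = 8x·y'·cos(y) + 8sin(y)
  d/dx[-4] = 0

The pieces without y' make up ∂F/∂x and the coefficient of y' is ∂F/∂y:
  ∂F/∂x = 8sin(y),
  ∂F/∂y = 8x·cos(y).

Since d/dx[F] = ∂F/∂x + (∂F/∂y)·y' = 0, solve for y':
  (∂F/∂y)·y' = -∂F/∂x
  dy/dx = -(∂F/∂x)/(∂F/∂y) = -(8sin(y))/(8x·cos(y)) = -tan(y)/x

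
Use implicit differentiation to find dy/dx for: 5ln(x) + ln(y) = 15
Apply d/dx to both sides, remembering that y depends on x. Each occurrence of y therefore brings in a y' = dy/dx via the chain rule.

With F(x, y) equal to the left-hand side minus the right, differentiate F term by term:
  d/dx[5ln(x)] = 5/x
  d/dx[ln(y)] = y'/y
  d/dx[-15] = 0
Adding these up, d/dx[F] = 0 becomes
  (5/x) + (1/y)·y' = 0,
so isolating y',
  dy/dx = -(5/x)/(1/y) = -5y/x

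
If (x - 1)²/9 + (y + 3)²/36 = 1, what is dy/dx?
Apply d/dx to both sides, remembering that y depends on x. Each occurrence of y therefore brings in a y' = dy/dx via the chain rule.

With F(x, y) equal to the left-hand side minus the right, differentiate F term by term:
  d/dx[(x - 1)^2/9] = 2x/9 - 2/9
  d/dx[(y + 3)^2/36] = y'(y + 3)/18
  d/dx[-1] = 0
Adding these up, d/dx[F] = 0 becomes
  (2x/9 - 2/9) + (y/18 + 1/6)·y' = 0,
so isolating y',
  dy/dx = -(2x/9 - 2/9)/(y/18 + 1/6)
        = -(2(x - 1)/9)/((y + 3)/18) = 4(1 - x)/(y + 3)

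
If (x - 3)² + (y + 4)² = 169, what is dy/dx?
Differentiate both sides with respect to x, treating y as y(x). By the chain rule, any term containing y contributes a factor of y' = dy/dx when we differentiate it.

Move every term to one side and write the relation as F(x, y) = 0. Term by term,
  d/dx[(x - 3)^2] = 2x - 6
  d/dx[(y + 4)^2] = 2·y'(y + 4)
  d/dx[-169] = 0

The pieces without y' make up ∂F/∂x and the coefficient of y' is ∂F/∂y:
  ∂F/∂x = 2x - 6,
  ∂F/∂y = 2y + 8.

Since d/dx[F] = ∂F/∂x + (∂F/∂y)·y' = 0, solve for y':
  (∂F/∂y)·y' = -∂F/∂x
  dy/dx = -(∂F/∂x)/(∂F/∂y) = -(2x - 6)/(2y + 8) = (3 - x)/(y + 4)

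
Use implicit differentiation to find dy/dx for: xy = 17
Apply d/dx to both sides, remembering that y depends on x. Each occurrence of y therefore brings in a y' = dy/dx via the chain rule.

With F(x, y) equal to the left-hand side minus the right, differentiate F term by term:
  d/dx[xy] = x·y' + y
  d/dx[-17] = 0
Adding these up, d/dx[F] = 0 becomes
  (y) + (x)·y' = 0,
so isolating y',
  dy/dx = -(y)/(x) = -y/x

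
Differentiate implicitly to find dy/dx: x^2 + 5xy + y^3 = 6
Take d/dx of both sides. Since y is implicitly a function of x, the chain rule attaches a y' = dy/dx factor whenever we differentiate through y.

Set F(x, y) = (left side) − (right side), so the curve is F = 0. Differentiating each term of F:
  d/dx[x^2] = 2x
  d/dx[5xy] = 5x·y' + 5y
  d/dx[y^3] = 3y^2·y'
  d/dx[-6] = 0

Collecting, the y'-free part is the partial derivative in x and the y' coefficient is the partial derivative in y:
  ∂F/∂x = 2x + 5y
  ∂F/∂y = 5x + 3y^2

so d/dx[F(x, y(x))] = ∂F/∂x + (∂F/∂y)·y' = 0. Rearranging,
  dy/dx = -(∂F/∂x)/(∂F/∂y) = -(2x + 5y)/(5x + 3y^2) = (-2x - 5y)/(5x + 3y^2)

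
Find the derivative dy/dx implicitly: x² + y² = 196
Apply d/dx to both sides, remembering that y depends on x. Each occurrence of y therefore brings in a y' = dy/dx via the chain rule.

With F(x, y) equal to the left-hand side minus the right, differentiate F term by term:
  d/dx[x^2] = 2x
  d/dx[y^2] = 2y·y'
  d/dx[-196] = 0
Adding these up, d/dx[F] = 0 becomes
  (2x) + (2y)·y' = 0,
so isolating y',
  dy/dx = -(2x)/(2y) = -x/y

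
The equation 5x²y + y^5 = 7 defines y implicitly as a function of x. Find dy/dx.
Take d/dx of both sides. Since y is implicitly a function of x, the chain rule attaches a y' = dy/dx factor whenever we differentiate through y.

Set F(x, y) = (left side) − (right side), so the curve is F = 0. Differentiating each term of F:
  d/dx[5x^2y] = 5x^2·y' + 10xy
  d/dx[y^5] = 5y^4·y'
  d/dx[-7] = 0

Collecting, the y'-free part is the partial derivative in x and the y' coefficient is the partial derivative in y:
  ∂F/∂x = 10xy
  ∂F/∂y = 5x^2 + 5y^4

so d/dx[F(x, y(x))] = ∂F/∂x + (∂F/∂y)·y' = 0. Rearranging,
  dy/dx = -(∂F/∂x)/(∂F/∂y) = -(10xy)/(5x^2 + 5y^4) = -2xy/(x^2 + y^4)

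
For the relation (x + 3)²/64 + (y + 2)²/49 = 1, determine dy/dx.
Differentiate the relation implicitly: treat y = y(x) and apply the chain rule, so every y-derivative picks up a y' = dy/dx factor.

With everything moved to the left-hand side, differentiate term by term:
  d/dx[(x + 3)^2/64] = x/32 + 3/32
  d/dx[(y + 2)^2/49] = 2·y'(y + 2)/49
  d/dx[-1] = 0

Separating the contributions that come from x directly and those that come through y:
  without y':      x/32 + 3/32
  multiplying y':  2y/49 + 4/49

so (x/32 + 3/32) + (2y/49 + 4/49)·y' = 0, and therefore
  dy/dx = -(x/32 + 3/32)/(2y/49 + 4/49)
        = -((x + 3)/32)/(2(y + 2)/49) = 49(-x - 3)/(64(y + 2))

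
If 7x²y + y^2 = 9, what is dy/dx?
Apply d/dx to both sides, remembering that y depends on x. Each occurrence of y therefore brings in a y' = dy/dx via the chain rule.

With F(x, y) equal to the left-hand side minus the right, differentiate F term by term:
  d/dx[7x^2y] = 7x^2·y' + 14xy
  d/dx[y^2] = 2y·y'
  d/dx[-9] = 0
Adding these up, d/dx[F] = 0 becomes
  (14xy) + (7x^2 + 2y)·y' = 0,
so isolating y',
  dy/dx = -(14xy)/(7x^2 + 2y) = -14xy/(7x^2 + 2y)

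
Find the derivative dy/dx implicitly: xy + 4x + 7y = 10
Differentiate both sides with respect to x, treating y as y(x). By the chain rule, any term containing y contributes a factor of y' = dy/dx when we differentiate it.

Move every term to one side and write the relation as F(x, y) = 0. Term by term,
  d/dx[xy] = x·y' + y
  d/dx[4x] = 4
  d/dx[7y] = 7·y'
  d/dx[-10] = 0

The pieces without y' make up ∂F/∂x and the coefficient of y' is ∂F/∂y:
  ∂F/∂x = y + 4,
  ∂F/∂y = x + 7.

Since d/dx[F] = ∂F/∂x + (∂F/∂y)·y' = 0, solve for y':
  (∂F/∂y)·y' = -∂F/∂x
  dy/dx = -(∂F/∂x)/(∂F/∂y) = -(y + 4)/(x + 7) = (-y - 4)/(x + 7)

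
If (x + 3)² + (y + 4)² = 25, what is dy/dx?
Differentiate the relation implicitly: treat y = y(x) and apply the chain rule, so every y-derivative picks up a y' = dy/dx factor.

With everything moved to the left-hand side, differentiate term by term:
  d/dx[(x + 3)^2] = 2x + 6
  d/dx[(y + 4)^2] = 2·y'(y + 4)
  d/dx[-25] = 0

Separating the contributions that come from x directly and those that come through y:
  without y':      2x + 6
  multiplying y':  2y + 8

so (2x + 6) + (2y + 8)·y' = 0, and therefore
  dy/dx = -(2x + 6)/(2y + 8) = (-x - 3)/(y + 4)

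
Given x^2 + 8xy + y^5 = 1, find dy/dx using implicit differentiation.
Take d/dx of both sides. Since y is implicitly a function of x, the chain rule attaches a y' = dy/dx factor whenever we differentiate through y.

Set F(x, y) = (left side) − (right side), so the curve is F = 0. Differentiating each term of F:
  d/dx[x^2] = 2x
  d/dx[8xy] = 8x·y' + 8y
  d/dx[y^5] = 5y^4·y'
  d/dx[-1] = 0

Collecting, the y'-free part is the partial derivative in x and the y' coefficient is the partial derivative in y:
  ∂F/∂x = 2x + 8y
  ∂F/∂y = 8x + 5y^4

so d/dx[F(x, y(x))] = ∂F/∂x + (∂F/∂y)·y' = 0. Rearranging,
  dy/dx = -(∂F/∂x)/(∂F/∂y) = -(2x + 8y)/(8x + 5y^4) = 2(-x - 4y)/(8x + 5y^4)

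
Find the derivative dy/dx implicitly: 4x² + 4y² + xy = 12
Differentiate both sides with respect to x, treating y as y(x). By the chain rule, any term containing y contributes a factor of y' = dy/dx when we differentiate it.

Move every term to one side and write the relation as F(x, y) = 0. Term by term,
  d/dx[4x^2] = 8x
  d/dx[xy] = x·y' + y
  d/dx[4y^2] = 8y·y'
  d/dx[-12] = 0

The pieces without y' make up ∂F/∂x and the coefficient of y' is ∂F/∂y:
  ∂F/∂x = 8x + y,
  ∂F/∂y = x + 8y.

Since d/dx[F] = ∂F/∂x + (∂F/∂y)·y' = 0, solve for y':
  (∂F/∂y)·y' = -∂F/∂x
  dy/dx = -(∂F/∂x)/(∂F/∂y) = -(8x + y)/(x + 8y) = (-8x - y)/(x + 8y)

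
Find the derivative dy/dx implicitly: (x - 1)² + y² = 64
Apply d/dx to both sides, remembering that y depends on x. Each occurrence of y therefore brings in a y' = dy/dx via the chain rule.

With F(x, y) equal to the left-hand side minus the right, differentiate F term by term:
  d/dx[y^2] = 2y·y'
  d/dx[(x - 1)^2] = 2x - 2
  d/dx[-64] = 0
Adding these up, d/dx[F] = 0 becomes
  (2x - 2) + (2y)·y' = 0,
so isolating y',
  dy/dx = -(2x - 2)/(2y) = (1 - x)/y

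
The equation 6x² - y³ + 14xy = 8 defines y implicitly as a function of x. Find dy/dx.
Differentiate both sides with respect to x, treating y as y(x). By the chain rule, any term containing y contributes a factor of y' = dy/dx when we differentiate it.

Move every term to one side and write the relation as F(x, y) = 0. Term by term,
  d/dx[6x^2] = 12x
  d/dx[14xy] = 14x·y' + 14y
  d/dx[-y^3] = -3y^2·y'
  d/dx[-8] = 0

The pieces without y' make up ∂F/∂x and the coefficient of y' is ∂F/∂y:
  ∂F/∂x = 12x + 14y,
  ∂F/∂y = 14x - 3y^2.

Since d/dx[F] = ∂F/∂x + (∂F/∂y)·y' = 0, solve for y':
  (∂F/∂y)·y' = -∂F/∂x
  dy/dx = -(∂F/∂x)/(∂F/∂y) = -(12x + 14y)/(14x - 3y^2) = 2(-6x - 7y)/(14x - 3y^2)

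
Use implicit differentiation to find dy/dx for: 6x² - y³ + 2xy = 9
Apply d/dx to both sides, remembering that y depends on x. Each occurrence of y therefore brings in a y' = dy/dx via the chain rule.

With F(x, y) equal to the left-hand side minus the right, differentiate F term by term:
  d/dx[6x^2] = 12x
  d/dx[2xy] = 2x·y' + 2y
  d/dx[-y^3] = -3y^2·y'
  d/dx[-9] = 0
Adding these up, d/dx[F] = 0 becomes
  (12x + 2y) + (2x - 3y^2)·y' = 0,
so isolating y',
  dy/dx = -(12x + 2y)/(2x - 3y^2) = 2(-6x - y)/(2x - 3y^2)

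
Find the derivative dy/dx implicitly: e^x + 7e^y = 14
Apply d/dx to both sides, remembering that y depends on x. Each occurrence of y therefore brings in a y' = dy/dx via the chain rule.

With F(x, y) equal to the left-hand side minus the right, differentiate F term by term:
  d/dx[e^(x)] = e^(x)
  d/dx[7e^(y)] = 7·y'·e^(y)
  d/dx[-14] = 0
Adding these up, d/dx[F] = 0 becomes
  (e^(x)) + (7e^(y))·y' = 0,
so isolating y',
  dy/dx = -(e^(x))/(7e^(y)) = -e^(x - y)/7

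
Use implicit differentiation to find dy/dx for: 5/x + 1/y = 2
Take d/dx of both sides. Since y is implicitly a function of x, the chain rule attaches a y' = dy/dx factor whenever we differentiate through y.

Set F(x, y) = (left side) − (right side), so the curve is F = 0. Differentiating each term of F:
  d/dx[1/y] = -y'/y^2
  d/dx[5/x] = -5/x^2
  d/dx[-2] = 0

Collecting, the y'-free part is the partial derivative in x and the y' coefficient is the partial derivative in y:
  ∂F/∂x = -5/x^2
  ∂F/∂y = -1/y^2

so d/dx[F(x, y(x))] = ∂F/∂x + (∂F/∂y)·y' = 0. Rearranging,
  dy/dx = -(∂F/∂x)/(∂F/∂y) = -(-5/x^2)/(-1/y^2) = -5y^2/x^2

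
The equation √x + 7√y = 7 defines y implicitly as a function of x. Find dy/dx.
Differentiate both sides with respect to x, treating y as y(x). By the chain rule, any term containing y contributes a factor of y' = dy/dx when we differentiate it.

Move every term to one side and write the relation as F(x, y) = 0. Term by term,
  d/dx[√(x)] = 1/(2√(x))
  d/dx[7√(y)] = 7·y'/(2√(y))
  d/dx[-7] = 0

The pieces without y' make up ∂F/∂x and the coefficient of y' is ∂F/∂y:
  ∂F/∂x = 1/(2√(x)),
  ∂F/∂y = 7/(2√(y)).

Since d/dx[F] = ∂F/∂x + (∂F/∂y)·y' = 0, solve for y':
  (∂F/∂y)·y' = -∂F/∂x
  dy/dx = -(∂F/∂x)/(∂F/∂y) = -(1/(2√(x)))/(7/(2√(y))) = -√(y)/(7√(x))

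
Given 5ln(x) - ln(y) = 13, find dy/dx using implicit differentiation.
Differentiate both sides with respect to x, treating y as y(x). By the chain rule, any term containing y contributes a factor of y' = dy/dx when we differentiate it.

Move every term to one side and write the relation as F(x, y) = 0. Term by term,
  d/dx[5ln(x)] = 5/x
  d/dx[-ln(y)] = -y'/y
  d/dx[-13] = 0

The pieces without y' make up ∂F/∂x and the coefficient of y' is ∂F/∂y:
  ∂F/∂x = 5/x,
  ∂F/∂y = -1/y.

Since d/dx[F] = ∂F/∂x + (∂F/∂y)·y' = 0, solve for y':
  (∂F/∂y)·y' = -∂F/∂x
  dy/dx = -(∂F/∂x)/(∂F/∂y) = -(5/x)/(-1/y) = 5y/x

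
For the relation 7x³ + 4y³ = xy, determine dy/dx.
Differentiate both sides with respect to x, treating y as y(x). By the chain rule, any term containing y contributes a factor of y' = dy/dx when we differentiate it.

Move every term to one side and write the relation as F(x, y) = 0. Term by term,
  d/dx[7x^3] = 21x^2
  d/dx[-xy] = -x·y' - y
  d/dx[4y^3] = 12y^2·y'

The pieces without y' make up ∂F/∂x and the coefficient of y' is ∂F/∂y:
  ∂F/∂x = 21x^2 - y,
  ∂F/∂y = -x + 12y^2.

Since d/dx[F] = ∂F/∂x + (∂F/∂y)·y' = 0, solve for y':
  (∂F/∂y)·y' = -∂F/∂x
  dy/dx = -(∂F/∂x)/(∂F/∂y) = -(21x^2 - y)/(-x + 12y^2) = (21x^2 - y)/(x - 12y^2)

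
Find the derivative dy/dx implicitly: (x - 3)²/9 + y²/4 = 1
Apply d/dx to both sides, remembering that y depends on x. Each occurrence of y therefore brings in a y' = dy/dx via the chain rule.

With F(x, y) equal to the left-hand side minus the right, differentiate F term by term:
  d/dx[y^2/4] = y·y'/2
  d/dx[(x - 3)^2/9] = 2x/9 - 2/3
  d/dx[-1] = 0
Adding these up, d/dx[F] = 0 becomes
  (2x/9 - 2/3) + (y/2)·y' = 0,
so isolating y',
  dy/dx = -(2x/9 - 2/3)/(y/2)
        = -(2(x - 3)/9)/(y/2) = 4(3 - x)/(9y)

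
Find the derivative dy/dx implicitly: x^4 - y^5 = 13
Take d/dx of both sides. Since y is implicitly a function of x, the chain rule attaches a y' = dy/dx factor whenever we differentiate through y.

Set F(x, y) = (left side) − (right side), so the curve is F = 0. Differentiating each term of F:
  d/dx[x^4] = 4x^3
  d/dx[-y^5] = -5y^4·y'
  d/dx[-13] = 0

Collecting, the y'-free part is the partial derivative in x and the y' coefficient is the partial derivative in y:
  ∂F/∂x = 4x^3
  ∂F/∂y = -5y^4

so d/dx[F(x, y(x))] = ∂F/∂x + (∂F/∂y)·y' = 0. Rearranging,
  dy/dx = -(∂F/∂x)/(∂F/∂y) = -(4x^3)/(-5y^4) = 4x^3/(5y^4)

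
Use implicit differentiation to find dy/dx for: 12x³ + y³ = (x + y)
Differentiate the relation implicitly: treat y = y(x) and apply the chain rule, so every y-derivative picks up a y' = dy/dx factor.

With everything moved to the left-hand side, differentiate term by term:
  d/dx[12x^3] = 36x^2
  d/dx[-x] = -1
  d/dx[y^3] = 3y^2·y'
  d/dx[-y] = -y'

Separating the contributions that come from x directly and those that come through y:
  without y':      36x^2 - 1
  multiplying y':  3y^2 - 1

so (36x^2 - 1) + (3y^2 - 1)·y' = 0, and therefore
  dy/dx = -(36x^2 - 1)/(3y^2 - 1) = (1 - 36x^2)/(3y^2 - 1)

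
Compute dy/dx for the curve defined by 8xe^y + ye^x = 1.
Differentiate the relation implicitly: treat y = y(x) and apply the chain rule, so every y-derivative picks up a y' = dy/dx factor.

With everything moved to the left-hand side, differentiate term by term:
  d/dx[8x·e^(y)] = 8x·y'·e^(y) + 8e^(y)
  d/dx[y·e^(x)] = y·e^(x) + y'·e^(x)
  d/dx[-1] = 0

Separating the contributions that come from x directly and those that come through y:
  without y':      y·e^(x) + 8e^(y)
  multiplying y':  8x·e^(y) + e^(x)

so (y·e^(x) + 8e^(y)) + (8x·e^(y) + e^(x))·y' = 0, and therefore
  dy/dx = -(y·e^(x) + 8e^(y))/(8x·e^(y) + e^(x)) = (-y·e^(x) - 8e^(y))/(8x·e^(y) + e^(x))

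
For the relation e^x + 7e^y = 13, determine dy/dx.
Differentiate both sides with respect to x, treating y as y(x). By the chain rule, any term containing y contributes a factor of y' = dy/dx when we differentiate it.

Move every term to one side and write the relation as F(x, y) = 0. Term by term,
  d/dx[e^(x)] = e^(x)
  d/dx[7e^(y)] = 7·y'·e^(y)
  d/dx[-13] = 0

The pieces without y' make up ∂F/∂x and the coefficient of y' is ∂F/∂y:
  ∂F/∂x = e^(x),
  ∂F/∂y = 7e^(y).

Since d/dx[F] = ∂F/∂x + (∂F/∂y)·y' = 0, solve for y':
  (∂F/∂y)·y' = -∂F/∂x
  dy/dx = -(∂F/∂x)/(∂F/∂y) = -(e^(x))/(7e^(y)) = -e^(x - y)/7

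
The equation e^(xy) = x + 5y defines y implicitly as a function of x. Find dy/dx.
Apply d/dx to both sides, remembering that y depends on x. Each occurrence of y therefore brings in a y' = dy/dx via the chain rule.

With F(x, y) equal to the left-hand side minus the right, differentiate F term by term:
  d/dx[-x] = -1
  d/dx[-5y] = -5·y'
  d/dx[e^(xy)] = (x·y' + y)·e^(xy)
Adding these up, d/dx[F] = 0 becomes
  (y·e^(xy) - 1) + (x·e^(xy) - 5)·y' = 0,
so isolating y',
  dy/dx = -(y·e^(xy) - 1)/(x·e^(xy) - 5) = (-y·e^(xy) + 1)/(x·e^(xy) - 5)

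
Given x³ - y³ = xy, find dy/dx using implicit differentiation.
Apply d/dx to both sides, remembering that y depends on x. Each occurrence of y therefore brings in a y' = dy/dx via the chain rule.

With F(x, y) equal to the left-hand side minus the right, differentiate F term by term:
  d/dx[x^3] = 3x^2
  d/dx[-xy] = -x·y' - y
  d/dx[-y^3] = -3y^2·y'
Adding these up, d/dx[F] = 0 becomes
  (3x^2 - y) + (-x - 3y^2)·y' = 0,
so isolating y',
  dy/dx = -(3x^2 - y)/(-x - 3y^2) = (3x^2 - y)/(x + 3y^2)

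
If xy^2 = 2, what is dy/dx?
Apply d/dx to both sides, remembering that y depends on x. Each occurrence of y therefore brings in a y' = dy/dx via the chain rule.

With F(x, y) equal to the left-hand side minus the right, differentiate F term by term:
  d/dx[xy^2] = 2xy·y' + y^2
  d/dx[-2] = 0
Adding these up, d/dx[F] = 0 becomes
  (y^2) + (2xy)·y' = 0,
so isolating y',
  dy/dx = -(y^2)/(2xy) = -y/(2x)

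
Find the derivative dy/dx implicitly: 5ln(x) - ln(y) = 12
Take d/dx of both sides. Since y is implicitly a function of x, the chain rule attaches a y' = dy/dx factor whenever we differentiate through y.

Set F(x, y) = (left side) − (right side), so the curve is F = 0. Differentiating each term of F:
  d/dx[5ln(x)] = 5/x
  d/dx[-ln(y)] = -y'/y
  d/dx[-12] = 0

Collecting, the y'-free part is the partial derivative in x and the y' coefficient is the partial derivative in y:
  ∂F/∂x = 5/x
  ∂F/∂y = -1/y

so d/dx[F(x, y(x))] = ∂F/∂x + (∂F/∂y)·y' = 0. Rearranging,
  dy/dx = -(∂F/∂x)/(∂F/∂y) = -(5/x)/(-1/y) = 5y/x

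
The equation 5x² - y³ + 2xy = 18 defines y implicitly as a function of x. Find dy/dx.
Differentiate the relation implicitly: treat y = y(x) and apply the chain rule, so every y-derivative picks up a y' = dy/dx factor.

With everything moved to the left-hand side, differentiate term by term:
  d/dx[5x^2] = 10x
  d/dx[2xy] = 2x·y' + 2y
  d/dx[-y^3] = -3y^2·y'
  d/dx[-18] = 0

Separating the contributions that come from x directly and those that come through y:
  without y':      10x + 2y
  multiplying y':  2x - 3y^2

so (10x + 2y) + (2x - 3y^2)·y' = 0, and therefore
  dy/dx = -(10x + 2y)/(2x - 3y^2) = 2(-5x - y)/(2x - 3y^2)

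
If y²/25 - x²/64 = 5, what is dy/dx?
Apply d/dx to both sides, remembering that y depends on x. Each occurrence of y therefore brings in a y' = dy/dx via the chain rule.

With F(x, y) equal to the left-hand side minus the right, differentiate F term by term:
  d/dx[-x^2/64] = -x/32
  d/dx[y^2/25] = 2y·y'/25
  d/dx[-5] = 0
Adding these up, d/dx[F] = 0 becomes
  (-x/32) + (2y/25)·y' = 0,
so isolating y',
  dy/dx = -(-x/32)/(2y/25) = 25x/(64y)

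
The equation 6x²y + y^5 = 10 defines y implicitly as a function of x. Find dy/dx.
Take d/dx of both sides. Since y is implicitly a function of x, the chain rule attaches a y' = dy/dx factor whenever we differentiate through y.

Set F(x, y) = (left side) − (right side), so the curve is F = 0. Differentiating each term of F:
  d/dx[6x^2y] = 6x^2·y' + 12xy
  d/dx[y^5] = 5y^4·y'
  d/dx[-10] = 0

Collecting, the y'-free part is the partial derivative in x and the y' coefficient is the partial derivative in y:
  ∂F/∂x = 12xy
  ∂F/∂y = 6x^2 + 5y^4

so d/dx[F(x, y(x))] = ∂F/∂x + (∂F/∂y)·y' = 0. Rearranging,
  dy/dx = -(∂F/∂x)/(∂F/∂y) = -(12xy)/(6x^2 + 5y^4) = -12xy/(6x^2 + 5y^4)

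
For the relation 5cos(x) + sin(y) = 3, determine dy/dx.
Differentiate both sides with respect to x, treating y as y(x). By the chain rule, any term containing y contributes a factor of y' = dy/dx when we differentiate it.

Move every term to one side and write the relation as F(x, y) = 0. Term by term,
  d/dx[sin(y)] = y'·cos(y)
  d/dx[5cos(x)] = -5sin(x)
  d/dx[-3] = 0

The pieces without y' make up ∂F/∂x and the coefficient of y' is ∂F/∂y:
  ∂F/∂x = -5sin(x),
  ∂F/∂y = cos(y).

Since d/dx[F] = ∂F/∂x + (∂F/∂y)·y' = 0, solve for y':
  (∂F/∂y)·y' = -∂F/∂x
  dy/dx = -(∂F/∂x)/(∂F/∂y) = -(-5sin(x))/(cos(y)) = 5sin(x)/cos(y)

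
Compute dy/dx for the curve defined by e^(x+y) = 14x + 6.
Apply d/dx to both sides, remembering that y depends on x. Each occurrence of y therefore brings in a y' = dy/dx via the chain rule.

With F(x, y) equal to the left-hand side minus the right, differentiate F term by term:
  d/dx[-14x] = -14
  d/dx[e^(x + y)] = (y' + 1)·e^(x + y)
  d/dx[-6] = 0
Adding these up, d/dx[F] = 0 becomes
  (e^(x + y) - 14) + (e^(x + y))·y' = 0,
so isolating y',
  dy/dx = -(e^(x + y) - 14)/(e^(x + y)) = 14e^(-x - y) - 1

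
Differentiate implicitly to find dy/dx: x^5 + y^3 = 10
Differentiate both sides with respect to x, treating y as y(x). By the chain rule, any term containing y contributes a factor of y' = dy/dx when we differentiate it.

Move every term to one side and write the relation as F(x, y) = 0. Term by term,
  d/dx[x^5] = 5x^4
  d/dx[y^3] = 3y^2·y'
  d/dx[-10] = 0

The pieces without y' make up ∂F/∂x and the coefficient of y' is ∂F/∂y:
  ∂F/∂x = 5x^4,
  ∂F/∂y = 3y^2.

Since d/dx[F] = ∂F/∂x + (∂F/∂y)·y' = 0, solve for y':
  (∂F/∂y)·y' = -∂F/∂x
  dy/dx = -(∂F/∂x)/(∂F/∂y) = -(5x^4)/(3y^2) = -5x^4/(3y^2)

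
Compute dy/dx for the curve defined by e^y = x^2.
Take d/dx of both sides. Since y is implicitly a function of x, the chain rule attaches a y' = dy/dx factor whenever we differentiate through y.

Set F(x, y) = (left side) − (right side), so the curve is F = 0. Differentiating each term of F:
  d/dx[-x^2] = -2x
  d/dx[e^(y)] = y'·e^(y)

Collecting, the y'-free part is the partial derivative in x and the y' coefficient is the partial derivative in y:
  ∂F/∂x = -2x
  ∂F/∂y = e^(y)

so d/dx[F(x, y(x))] = ∂F/∂x + (∂F/∂y)·y' = 0. Rearranging,
  dy/dx = -(∂F/∂x)/(∂F/∂y) = -(-2x)/(e^(y)) = 2x·e^(-y)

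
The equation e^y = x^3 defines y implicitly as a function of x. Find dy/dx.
Apply d/dx to both sides, remembering that y depends on x. Each occurrence of y therefore brings in a y' = dy/dx via the chain rule.

With F(x, y) equal to the left-hand side minus the right, differentiate F term by term:
  d/dx[-x^3] = -3x^2
  d/dx[e^(y)] = y'·e^(y)
Adding these up, d/dx[F] = 0 becomes
  (-3x^2) + (e^(y))·y' = 0,
so isolating y',
  dy/dx = -(-3x^2)/(e^(y)) = 3x^2e^(-y)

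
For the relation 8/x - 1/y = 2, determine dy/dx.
Take d/dx of both sides. Since y is implicitly a function of x, the chain rule attaches a y' = dy/dx factor whenever we differentiate through y.

Set F(x, y) = (left side) − (right side), so the curve is F = 0. Differentiating each term of F:
  d/dx[-1/y] = y'/y^2
  d/dx[8/x] = -8/x^2
  d/dx[-2] = 0

Collecting, the y'-free part is the partial derivative in x and the y' coefficient is the partial derivative in y:
  ∂F/∂x = -8/x^2
  ∂F/∂y = y^(-2)

so d/dx[F(x, y(x))] = ∂F/∂x + (∂F/∂y)·y' = 0. Rearranging,
  dy/dx = -(∂F/∂x)/(∂F/∂y) = -(-8/x^2)/(y^(-2)) = 8y^2/x^2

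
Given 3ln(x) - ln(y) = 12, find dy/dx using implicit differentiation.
Apply d/dx to both sides, remembering that y depends on x. Each occurrence of y therefore brings in a y' = dy/dx via the chain rule.

With F(x, y) equal to the left-hand side minus the right, differentiate F term by term:
  d/dx[3ln(x)] = 3/x
  d/dx[-ln(y)] = -y'/y
  d/dx[-12] = 0
Adding these up, d/dx[F] = 0 becomes
  (3/x) + (-1/y)·y' = 0,
so isolating y',
  dy/dx = -(3/x)/(-1/y) = 3y/x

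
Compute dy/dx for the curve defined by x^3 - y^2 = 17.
Apply d/dx to both sides, remembering that y depends on x. Each occurrence of y therefore brings in a y' = dy/dx via the chain rule.

With F(x, y) equal to the left-hand side minus the right, differentiate F term by term:
  d/dx[x^3] = 3x^2
  d/dx[-y^2] = -2y·y'
  d/dx[-17] = 0
Adding these up, d/dx[F] = 0 becomes
  (3x^2) + (-2y)·y' = 0,
so isolating y',
  dy/dx = -(3x^2)/(-2y) = 3x^2/(2y)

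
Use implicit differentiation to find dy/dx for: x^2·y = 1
Apply d/dx to both sides, remembering that y depends on x. Each occurrence of y therefore brings in a y' = dy/dx via the chain rule.

With F(x, y) equal to the left-hand side minus the right, differentiate F term by term:
  d/dx[x^2y] = x^2·y' + 2xy
  d/dx[-1] = 0
Adding these up, d/dx[F] = 0 becomes
  (2xy) + (x^2)·y' = 0,
so isolating y',
  dy/dx = -(2xy)/(x^2) = -2y/x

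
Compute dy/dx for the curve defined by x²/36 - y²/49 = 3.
Take d/dx of both sides. Since y is implicitly a function of x, the chain rule attaches a y' = dy/dx factor whenever we differentiate through y.

Set F(x, y) = (left side) − (right side), so the curve is F = 0. Differentiating each term of F:
  d/dx[x^2/36] = x/18
  d/dx[-y^2/49] = -2y·y'/49
  d/dx[-3] = 0

Collecting, the y'-free part is the partial derivative in x and the y' coefficient is the partial derivative in y:
  ∂F/∂x = x/18
  ∂F/∂y = -2y/49

so d/dx[F(x, y(x))] = ∂F/∂x + (∂F/∂y)·y' = 0. Rearranging,
  dy/dx = -(∂F/∂x)/(∂F/∂y) = -(x/18)/(-2y/49) = 49x/(36y)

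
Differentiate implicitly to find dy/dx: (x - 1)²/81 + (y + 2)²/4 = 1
Differentiate both sides with respect to x, treating y as y(x). By the chain rule, any term containing y contributes a factor of y' = dy/dx when we differentiate it.

Move every term to one side and write the relation as F(x, y) = 0. Term by term,
  d/dx[(x - 1)^2/81] = 2x/81 - 2/81
  d/dx[(y + 2)^2/4] = y'(y + 2)/2
  d/dx[-1] = 0

The pieces without y' make up ∂F/∂x and the coefficient of y' is ∂F/∂y:
  ∂F/∂x = 2x/81 - 2/81,
  ∂F/∂y = y/2 + 1.

Since d/dx[F] = ∂F/∂x + (∂F/∂y)·y' = 0, solve for y':
  (∂F/∂y)·y' = -∂F/∂x
  dy/dx = -(∂F/∂x)/(∂F/∂y) = -(2x/81 - 2/81)/(y/2 + 1)
        = -(2(x - 1)/81)/((y + 2)/2) = 4(1 - x)/(81(y + 2))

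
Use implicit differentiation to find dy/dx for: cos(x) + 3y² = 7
Apply d/dx to both sides, remembering that y depends on x. Each occurrence of y therefore brings in a y' = dy/dx via the chain rule.

With F(x, y) equal to the left-hand side minus the right, differentiate F term by term:
  d/dx[3y^2] = 6y·y'
  d/dx[cos(x)] = -sin(x)
  d/dx[-7] = 0
Adding these up, d/dx[F] = 0 becomes
  (-sin(x)) + (6y)·y' = 0,
so isolating y',
  dy/dx = -(-sin(x))/(6y) = sin(x)/(6y)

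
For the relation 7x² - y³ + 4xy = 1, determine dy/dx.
Take d/dx of both sides. Since y is implicitly a function of x, the chain rule attaches a y' = dy/dx factor whenever we differentiate through y.

Set F(x, y) = (left side) − (right side), so the curve is F = 0. Differentiating each term of F:
  d/dx[7x^2] = 14x
  d/dx[4xy] = 4x·y' + 4y
  d/dx[-y^3] = -3y^2·y'
  d/dx[-1] = 0

Collecting, the y'-free part is the partial derivative in x and the y' coefficient is the partial derivative in y:
  ∂F/∂x = 14x + 4y
  ∂F/∂y = 4x - 3y^2

so d/dx[F(x, y(x))] = ∂F/∂x + (∂F/∂y)·y' = 0. Rearranging,
  dy/dx = -(∂F/∂x)/(∂F/∂y) = -(14x + 4y)/(4x - 3y^2) = 2(-7x - 2y)/(4x - 3y^2)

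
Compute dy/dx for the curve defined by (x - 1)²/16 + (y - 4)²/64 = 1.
Differentiate the relation implicitly: treat y = y(x) and apply the chain rule, so every y-derivative picks up a y' = dy/dx factor.

With everything moved to the left-hand side, differentiate term by term:
  d/dx[(x - 1)^2/16] = x/8 - 1/8
  d/dx[(y - 4)^2/64] = y'(y - 4)/32
  d/dx[-1] = 0

Separating the contributions that come from x directly and those that come through y:
  without y':      x/8 - 1/8
  multiplying y':  y/32 - 1/8

so (x/8 - 1/8) + (y/32 - 1/8)·y' = 0, and therefore
  dy/dx = -(x/8 - 1/8)/(y/32 - 1/8)
        = -((x - 1)/8)/((y - 4)/32) = 4(1 - x)/(y - 4)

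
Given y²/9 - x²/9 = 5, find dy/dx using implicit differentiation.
Differentiate the relation implicitly: treat y = y(x) and apply the chain rule, so every y-derivative picks up a y' = dy/dx factor.

With everything moved to the left-hand side, differentiate term by term:
  d/dx[-x^2/9] = -2x/9
  d/dx[y^2/9] = 2y·y'/9
  d/dx[-5] = 0

Separating the contributions that come from x directly and those that come through y:
  without y':      -2x/9
  multiplying y':  2y/9

so (-2x/9) + (2y/9)·y' = 0, and therefore
  dy/dx = -(-2x/9)/(2y/9) = x/y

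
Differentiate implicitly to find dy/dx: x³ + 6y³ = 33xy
Take d/dx of both sides. Since y is implicitly a function of x, the chain rule attaches a y' = dy/dx factor whenever we differentiate through y.

Set F(x, y) = (left side) − (right side), so the curve is F = 0. Differentiating each term of F:
  d/dx[x^3] = 3x^2
  d/dx[-33xy] = -33x·y' - 33y
  d/dx[6y^3] = 18y^2·y'

Collecting, the y'-free part is the partial derivative in x and the y' coefficient is the partial derivative in y:
  ∂F/∂x = 3x^2 - 33y
  ∂F/∂y = -33x + 18y^2

so d/dx[F(x, y(x))] = ∂F/∂x + (∂F/∂y)·y' = 0. Rearranging,
  dy/dx = -(∂F/∂x)/(∂F/∂y) = -(3x^2 - 33y)/(-33x + 18y^2) = (x^2 - 11y)/(11x - 6y^2)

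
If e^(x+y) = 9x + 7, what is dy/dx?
Differentiate both sides with respect to x, treating y as y(x). By the chain rule, any term containing y contributes a factor of y' = dy/dx when we differentiate it.

Move every term to one side and write the relation as F(x, y) = 0. Term by term,
  d/dx[-9x] = -9
  d/dx[e^(x + y)] = (y' + 1)·e^(x + y)
  d/dx[-7] = 0

The pieces without y' make up ∂F/∂x and the coefficient of y' is ∂F/∂y:
  ∂F/∂x = e^(x + y) - 9,
  ∂F/∂y = e^(x + y).

Since d/dx[F] = ∂F/∂x + (∂F/∂y)·y' = 0, solve for y':
  (∂F/∂y)·y' = -∂F/∂x
  dy/dx = -(∂F/∂x)/(∂F/∂y) = -(e^(x + y) - 9)/(e^(x + y)) = 9e^(-x - y) - 1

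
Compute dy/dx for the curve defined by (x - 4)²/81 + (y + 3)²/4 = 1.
Differentiate both sides with respect to x, treating y as y(x). By the chain rule, any term containing y contributes a factor of y' = dy/dx when we differentiate it.

Move every term to one side and write the relation as F(x, y) = 0. Term by term,
  d/dx[(x - 4)^2/81] = 2x/81 - 8/81
  d/dx[(y + 3)^2/4] = y'(y + 3)/2
  d/dx[-1] = 0

The pieces without y' make up ∂F/∂x and the coefficient of y' is ∂F/∂y:
  ∂F/∂x = 2x/81 - 8/81,
  ∂F/∂y = y/2 + 3/2.

Since d/dx[F] = ∂F/∂x + (∂F/∂y)·y' = 0, solve for y':
  (∂F/∂y)·y' = -∂F/∂x
  dy/dx = -(∂F/∂x)/(∂F/∂y) = -(2x/81 - 8/81)/(y/2 + 3/2)
        = -(2(x - 4)/81)/((y + 3)/2) = 4(4 - x)/(81(y + 3))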